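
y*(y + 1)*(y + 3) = y^3 + 4*y^2 + 3*y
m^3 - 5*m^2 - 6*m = m*(m - 6)*(m + 1)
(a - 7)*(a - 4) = a^2 - 11*a + 28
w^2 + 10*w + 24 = (w + 4)*(w + 6)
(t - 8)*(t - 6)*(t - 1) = t^3 - 15*t^2 + 62*t - 48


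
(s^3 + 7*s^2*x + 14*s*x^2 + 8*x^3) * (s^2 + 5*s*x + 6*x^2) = s^5 + 12*s^4*x + 55*s^3*x^2 + 120*s^2*x^3 + 124*s*x^4 + 48*x^5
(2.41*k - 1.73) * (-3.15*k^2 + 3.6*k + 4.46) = -7.5915*k^3 + 14.1255*k^2 + 4.5206*k - 7.7158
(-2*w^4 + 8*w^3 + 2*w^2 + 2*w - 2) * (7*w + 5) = -14*w^5 + 46*w^4 + 54*w^3 + 24*w^2 - 4*w - 10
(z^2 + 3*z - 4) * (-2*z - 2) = -2*z^3 - 8*z^2 + 2*z + 8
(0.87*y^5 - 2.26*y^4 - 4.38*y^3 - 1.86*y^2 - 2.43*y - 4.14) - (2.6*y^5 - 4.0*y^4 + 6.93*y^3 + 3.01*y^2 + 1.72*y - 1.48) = -1.73*y^5 + 1.74*y^4 - 11.31*y^3 - 4.87*y^2 - 4.15*y - 2.66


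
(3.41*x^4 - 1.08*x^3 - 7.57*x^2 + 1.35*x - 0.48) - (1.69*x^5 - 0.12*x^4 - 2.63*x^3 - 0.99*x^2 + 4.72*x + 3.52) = -1.69*x^5 + 3.53*x^4 + 1.55*x^3 - 6.58*x^2 - 3.37*x - 4.0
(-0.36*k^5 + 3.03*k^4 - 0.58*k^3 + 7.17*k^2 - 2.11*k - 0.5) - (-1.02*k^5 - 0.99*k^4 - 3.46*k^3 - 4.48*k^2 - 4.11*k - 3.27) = 0.66*k^5 + 4.02*k^4 + 2.88*k^3 + 11.65*k^2 + 2.0*k + 2.77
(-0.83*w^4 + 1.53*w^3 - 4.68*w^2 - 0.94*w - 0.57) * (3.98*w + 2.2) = -3.3034*w^5 + 4.2634*w^4 - 15.2604*w^3 - 14.0372*w^2 - 4.3366*w - 1.254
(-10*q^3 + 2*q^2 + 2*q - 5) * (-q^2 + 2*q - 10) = 10*q^5 - 22*q^4 + 102*q^3 - 11*q^2 - 30*q + 50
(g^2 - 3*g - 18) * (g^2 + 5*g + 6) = g^4 + 2*g^3 - 27*g^2 - 108*g - 108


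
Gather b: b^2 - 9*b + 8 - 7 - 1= b^2 - 9*b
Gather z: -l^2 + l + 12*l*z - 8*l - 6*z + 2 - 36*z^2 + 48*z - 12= -l^2 - 7*l - 36*z^2 + z*(12*l + 42) - 10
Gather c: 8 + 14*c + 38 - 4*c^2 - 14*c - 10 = 36 - 4*c^2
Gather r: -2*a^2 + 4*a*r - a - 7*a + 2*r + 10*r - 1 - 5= -2*a^2 - 8*a + r*(4*a + 12) - 6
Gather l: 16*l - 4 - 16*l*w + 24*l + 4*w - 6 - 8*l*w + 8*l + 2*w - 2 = l*(48 - 24*w) + 6*w - 12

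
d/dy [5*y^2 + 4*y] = 10*y + 4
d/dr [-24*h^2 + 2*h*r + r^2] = 2*h + 2*r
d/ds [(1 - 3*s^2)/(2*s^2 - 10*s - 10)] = (15*s^2 + 28*s + 5)/(2*(s^4 - 10*s^3 + 15*s^2 + 50*s + 25))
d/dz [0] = 0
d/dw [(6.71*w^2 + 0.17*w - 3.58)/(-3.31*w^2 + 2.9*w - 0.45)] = (20.0217*w^2 - 29.7386*w + 10.3055)/(10.9561*w^4 - 19.198*w^3 + 11.389*w^2 - 2.61*w + 0.2025)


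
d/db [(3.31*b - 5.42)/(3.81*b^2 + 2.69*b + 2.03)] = (-12.6111*b^2 + 41.3004*b + 21.2991)/(14.5161*b^4 + 20.4978*b^3 + 22.7047*b^2 + 10.9214*b + 4.1209)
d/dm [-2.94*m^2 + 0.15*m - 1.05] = 0.15 - 5.88*m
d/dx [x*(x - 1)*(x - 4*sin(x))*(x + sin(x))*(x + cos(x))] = -x*(x - 1)*(x - 4*sin(x))*(x + sin(x))*(sin(x) - 1) + x*(x - 1)*(x - 4*sin(x))*(x + cos(x))*(cos(x) + 1) - x*(x - 1)*(x + sin(x))*(x + cos(x))*(4*cos(x) - 1) + x*(x - 4*sin(x))*(x + sin(x))*(x + cos(x)) + (x - 1)*(x - 4*sin(x))*(x + sin(x))*(x + cos(x))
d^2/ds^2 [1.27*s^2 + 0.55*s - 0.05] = 2.54000000000000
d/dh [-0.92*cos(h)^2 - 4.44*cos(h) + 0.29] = (1.84*cos(h) + 4.44)*sin(h)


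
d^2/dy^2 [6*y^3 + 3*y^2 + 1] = 36*y + 6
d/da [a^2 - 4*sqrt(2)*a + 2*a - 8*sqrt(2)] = 2*a - 4*sqrt(2) + 2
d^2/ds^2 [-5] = 0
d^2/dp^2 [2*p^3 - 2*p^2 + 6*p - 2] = 12*p - 4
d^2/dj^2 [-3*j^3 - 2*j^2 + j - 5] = -18*j - 4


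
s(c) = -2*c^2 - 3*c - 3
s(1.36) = -10.78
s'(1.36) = -8.44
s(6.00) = -93.00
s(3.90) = -45.12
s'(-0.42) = -1.32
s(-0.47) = -2.03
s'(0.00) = -3.00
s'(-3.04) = 9.16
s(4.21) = -51.08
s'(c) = -4*c - 3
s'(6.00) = -27.00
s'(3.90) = -18.60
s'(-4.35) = 14.40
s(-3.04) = -12.36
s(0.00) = -3.00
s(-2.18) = -5.96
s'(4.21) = -19.84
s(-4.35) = -27.80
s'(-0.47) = -1.12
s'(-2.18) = 5.72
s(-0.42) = -2.09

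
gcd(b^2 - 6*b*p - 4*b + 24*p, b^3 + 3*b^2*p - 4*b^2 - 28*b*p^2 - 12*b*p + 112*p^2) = b - 4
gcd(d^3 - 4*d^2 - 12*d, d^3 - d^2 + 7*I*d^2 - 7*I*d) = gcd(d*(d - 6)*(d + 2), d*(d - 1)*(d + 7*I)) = d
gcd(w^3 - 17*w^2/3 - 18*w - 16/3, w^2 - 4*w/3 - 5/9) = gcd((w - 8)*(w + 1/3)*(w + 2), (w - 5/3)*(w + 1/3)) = w + 1/3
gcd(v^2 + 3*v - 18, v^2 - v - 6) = v - 3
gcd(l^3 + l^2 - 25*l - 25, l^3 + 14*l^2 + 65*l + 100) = l + 5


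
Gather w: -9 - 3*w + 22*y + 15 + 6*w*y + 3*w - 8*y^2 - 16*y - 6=6*w*y - 8*y^2 + 6*y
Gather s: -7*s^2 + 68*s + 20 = -7*s^2 + 68*s + 20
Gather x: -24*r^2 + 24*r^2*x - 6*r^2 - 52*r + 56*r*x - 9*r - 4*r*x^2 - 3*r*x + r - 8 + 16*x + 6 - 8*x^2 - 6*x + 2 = -30*r^2 - 60*r + x^2*(-4*r - 8) + x*(24*r^2 + 53*r + 10)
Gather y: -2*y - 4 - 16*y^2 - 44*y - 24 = -16*y^2 - 46*y - 28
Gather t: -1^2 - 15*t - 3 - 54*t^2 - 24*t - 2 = -54*t^2 - 39*t - 6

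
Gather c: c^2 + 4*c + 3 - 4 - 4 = c^2 + 4*c - 5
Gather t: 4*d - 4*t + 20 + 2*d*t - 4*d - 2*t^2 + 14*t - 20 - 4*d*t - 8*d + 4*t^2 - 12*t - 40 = -8*d + 2*t^2 + t*(-2*d - 2) - 40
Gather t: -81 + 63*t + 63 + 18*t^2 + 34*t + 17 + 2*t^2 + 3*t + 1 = 20*t^2 + 100*t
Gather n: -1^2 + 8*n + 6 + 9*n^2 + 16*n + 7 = 9*n^2 + 24*n + 12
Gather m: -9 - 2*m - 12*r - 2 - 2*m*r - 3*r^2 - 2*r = m*(-2*r - 2) - 3*r^2 - 14*r - 11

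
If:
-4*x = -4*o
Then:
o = x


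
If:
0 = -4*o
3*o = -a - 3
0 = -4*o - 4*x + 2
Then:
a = -3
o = 0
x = 1/2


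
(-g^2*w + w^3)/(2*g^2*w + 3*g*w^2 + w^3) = (-g + w)/(2*g + w)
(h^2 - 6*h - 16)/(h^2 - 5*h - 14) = (h - 8)/(h - 7)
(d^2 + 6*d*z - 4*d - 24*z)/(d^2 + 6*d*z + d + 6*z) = (d - 4)/(d + 1)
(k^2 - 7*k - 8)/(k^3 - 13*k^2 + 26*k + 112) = (k + 1)/(k^2 - 5*k - 14)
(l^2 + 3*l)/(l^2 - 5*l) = (l + 3)/(l - 5)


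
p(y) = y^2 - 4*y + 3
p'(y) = 2*y - 4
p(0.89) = 0.23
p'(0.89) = -2.22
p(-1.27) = 9.69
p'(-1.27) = -6.54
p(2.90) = -0.19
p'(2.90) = 1.80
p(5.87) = 13.98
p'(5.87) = 7.74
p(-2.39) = 18.27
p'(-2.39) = -8.78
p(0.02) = 2.92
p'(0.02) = -3.96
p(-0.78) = 6.73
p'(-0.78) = -5.56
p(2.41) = -0.83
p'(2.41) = 0.82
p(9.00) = 48.00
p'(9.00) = 14.00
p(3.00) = 0.00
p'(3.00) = 2.00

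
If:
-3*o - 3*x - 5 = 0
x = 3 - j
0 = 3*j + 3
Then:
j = -1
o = -17/3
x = 4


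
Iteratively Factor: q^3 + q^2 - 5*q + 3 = (q - 1)*(q^2 + 2*q - 3) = (q - 1)*(q + 3)*(q - 1)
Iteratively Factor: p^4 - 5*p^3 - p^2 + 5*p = (p + 1)*(p^3 - 6*p^2 + 5*p) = p*(p + 1)*(p^2 - 6*p + 5) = p*(p - 1)*(p + 1)*(p - 5)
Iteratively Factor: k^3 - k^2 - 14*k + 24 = (k - 3)*(k^2 + 2*k - 8) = (k - 3)*(k + 4)*(k - 2)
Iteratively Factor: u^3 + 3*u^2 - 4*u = (u + 4)*(u^2 - u) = u*(u + 4)*(u - 1)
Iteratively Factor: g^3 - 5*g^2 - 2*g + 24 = (g - 3)*(g^2 - 2*g - 8) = (g - 4)*(g - 3)*(g + 2)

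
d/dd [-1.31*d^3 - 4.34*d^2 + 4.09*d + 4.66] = -3.93*d^2 - 8.68*d + 4.09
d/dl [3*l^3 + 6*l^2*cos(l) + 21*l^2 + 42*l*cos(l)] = -6*l^2*sin(l) + 9*l^2 - 42*l*sin(l) + 12*l*cos(l) + 42*l + 42*cos(l)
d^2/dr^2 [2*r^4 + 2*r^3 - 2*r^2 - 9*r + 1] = 24*r^2 + 12*r - 4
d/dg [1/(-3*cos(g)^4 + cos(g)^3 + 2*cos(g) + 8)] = (-12*cos(g)^3 + 3*cos(g)^2 + 2)*sin(g)/(-3*cos(g)^4 + cos(g)^3 + 2*cos(g) + 8)^2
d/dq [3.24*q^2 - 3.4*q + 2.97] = 6.48*q - 3.4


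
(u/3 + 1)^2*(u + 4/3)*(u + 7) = u^4/9 + 43*u^3/27 + 205*u^2/27 + 131*u/9 + 28/3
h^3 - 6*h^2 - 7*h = h*(h - 7)*(h + 1)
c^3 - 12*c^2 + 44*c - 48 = (c - 6)*(c - 4)*(c - 2)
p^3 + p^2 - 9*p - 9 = (p - 3)*(p + 1)*(p + 3)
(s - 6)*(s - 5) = s^2 - 11*s + 30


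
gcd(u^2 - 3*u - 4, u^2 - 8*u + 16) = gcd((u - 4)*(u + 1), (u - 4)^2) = u - 4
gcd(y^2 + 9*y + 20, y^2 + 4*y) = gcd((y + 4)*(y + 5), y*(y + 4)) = y + 4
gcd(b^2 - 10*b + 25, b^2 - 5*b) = b - 5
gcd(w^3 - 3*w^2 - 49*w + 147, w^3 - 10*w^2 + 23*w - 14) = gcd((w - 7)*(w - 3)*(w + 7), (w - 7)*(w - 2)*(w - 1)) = w - 7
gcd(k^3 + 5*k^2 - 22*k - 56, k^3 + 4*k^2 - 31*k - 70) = k^2 + 9*k + 14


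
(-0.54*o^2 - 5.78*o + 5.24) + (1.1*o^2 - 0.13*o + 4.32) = 0.56*o^2 - 5.91*o + 9.56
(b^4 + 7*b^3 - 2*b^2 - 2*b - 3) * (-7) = -7*b^4 - 49*b^3 + 14*b^2 + 14*b + 21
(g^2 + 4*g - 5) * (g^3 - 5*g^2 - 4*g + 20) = g^5 - g^4 - 29*g^3 + 29*g^2 + 100*g - 100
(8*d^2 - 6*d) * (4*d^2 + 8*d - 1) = 32*d^4 + 40*d^3 - 56*d^2 + 6*d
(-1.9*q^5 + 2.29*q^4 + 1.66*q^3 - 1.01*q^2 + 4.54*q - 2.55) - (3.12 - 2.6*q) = -1.9*q^5 + 2.29*q^4 + 1.66*q^3 - 1.01*q^2 + 7.14*q - 5.67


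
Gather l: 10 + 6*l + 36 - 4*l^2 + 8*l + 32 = -4*l^2 + 14*l + 78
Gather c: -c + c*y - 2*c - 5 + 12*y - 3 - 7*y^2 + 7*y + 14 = c*(y - 3) - 7*y^2 + 19*y + 6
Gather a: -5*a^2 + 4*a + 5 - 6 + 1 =-5*a^2 + 4*a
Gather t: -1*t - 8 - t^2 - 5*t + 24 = -t^2 - 6*t + 16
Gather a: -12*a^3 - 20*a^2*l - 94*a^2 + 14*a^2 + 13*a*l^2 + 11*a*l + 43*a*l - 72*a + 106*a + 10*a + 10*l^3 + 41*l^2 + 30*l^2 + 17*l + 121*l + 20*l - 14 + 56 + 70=-12*a^3 + a^2*(-20*l - 80) + a*(13*l^2 + 54*l + 44) + 10*l^3 + 71*l^2 + 158*l + 112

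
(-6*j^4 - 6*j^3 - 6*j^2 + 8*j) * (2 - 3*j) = 18*j^5 + 6*j^4 + 6*j^3 - 36*j^2 + 16*j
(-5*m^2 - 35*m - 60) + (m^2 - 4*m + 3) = -4*m^2 - 39*m - 57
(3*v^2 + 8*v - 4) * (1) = 3*v^2 + 8*v - 4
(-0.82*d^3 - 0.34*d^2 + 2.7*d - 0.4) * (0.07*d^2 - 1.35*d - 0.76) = -0.0574*d^5 + 1.0832*d^4 + 1.2712*d^3 - 3.4146*d^2 - 1.512*d + 0.304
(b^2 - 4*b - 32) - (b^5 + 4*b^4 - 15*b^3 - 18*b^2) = -b^5 - 4*b^4 + 15*b^3 + 19*b^2 - 4*b - 32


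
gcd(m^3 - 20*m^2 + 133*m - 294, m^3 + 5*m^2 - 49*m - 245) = m - 7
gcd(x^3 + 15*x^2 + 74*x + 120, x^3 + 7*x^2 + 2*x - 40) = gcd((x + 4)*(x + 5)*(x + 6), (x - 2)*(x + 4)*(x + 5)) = x^2 + 9*x + 20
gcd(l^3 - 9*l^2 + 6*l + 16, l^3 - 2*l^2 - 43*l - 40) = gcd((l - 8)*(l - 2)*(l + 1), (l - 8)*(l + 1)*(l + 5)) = l^2 - 7*l - 8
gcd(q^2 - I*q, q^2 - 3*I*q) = q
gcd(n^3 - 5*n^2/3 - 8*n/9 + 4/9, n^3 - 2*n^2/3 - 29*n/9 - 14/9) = n + 2/3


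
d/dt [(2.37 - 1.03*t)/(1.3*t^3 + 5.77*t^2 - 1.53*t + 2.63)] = (2.678*t^3 - 3.2999*t^2 - 27.3498*t + 0.9172)/(1.69*t^6 + 15.002*t^5 + 29.3149*t^4 - 10.8182*t^3 + 32.6911*t^2 - 8.0478*t + 6.9169)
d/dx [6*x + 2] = 6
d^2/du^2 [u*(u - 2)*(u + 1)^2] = 12*u^2 - 6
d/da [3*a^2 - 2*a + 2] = 6*a - 2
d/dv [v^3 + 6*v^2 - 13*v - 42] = 3*v^2 + 12*v - 13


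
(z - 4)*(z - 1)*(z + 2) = z^3 - 3*z^2 - 6*z + 8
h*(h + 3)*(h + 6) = h^3 + 9*h^2 + 18*h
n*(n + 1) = n^2 + n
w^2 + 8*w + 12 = (w + 2)*(w + 6)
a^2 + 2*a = a*(a + 2)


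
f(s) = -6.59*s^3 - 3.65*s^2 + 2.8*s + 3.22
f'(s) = -19.77*s^2 - 7.3*s + 2.8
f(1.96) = -54.93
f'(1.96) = -87.46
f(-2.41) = 67.52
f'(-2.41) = -94.43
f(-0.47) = 1.78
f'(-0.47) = 1.86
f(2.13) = -71.06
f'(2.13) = -102.44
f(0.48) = 2.99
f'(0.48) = -5.26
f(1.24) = -11.48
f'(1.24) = -36.65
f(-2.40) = 66.58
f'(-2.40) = -93.56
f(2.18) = -76.30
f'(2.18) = -107.07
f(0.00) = 3.22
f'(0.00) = 2.80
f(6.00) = -1534.82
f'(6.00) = -752.72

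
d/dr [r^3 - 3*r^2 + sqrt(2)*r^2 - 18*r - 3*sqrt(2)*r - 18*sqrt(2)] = 3*r^2 - 6*r + 2*sqrt(2)*r - 18 - 3*sqrt(2)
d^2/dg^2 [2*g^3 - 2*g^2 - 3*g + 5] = 12*g - 4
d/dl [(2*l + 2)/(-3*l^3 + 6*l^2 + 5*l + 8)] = 6*(2*l^3 + l^2 - 4*l + 1)/(9*l^6 - 36*l^5 + 6*l^4 + 12*l^3 + 121*l^2 + 80*l + 64)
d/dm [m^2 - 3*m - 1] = 2*m - 3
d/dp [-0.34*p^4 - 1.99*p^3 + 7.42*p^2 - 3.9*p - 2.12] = -1.36*p^3 - 5.97*p^2 + 14.84*p - 3.9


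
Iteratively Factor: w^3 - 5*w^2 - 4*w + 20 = (w + 2)*(w^2 - 7*w + 10) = (w - 2)*(w + 2)*(w - 5)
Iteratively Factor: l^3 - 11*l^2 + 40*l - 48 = (l - 4)*(l^2 - 7*l + 12) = (l - 4)*(l - 3)*(l - 4)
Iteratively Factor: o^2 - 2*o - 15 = (o - 5)*(o + 3)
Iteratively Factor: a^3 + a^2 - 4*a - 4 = (a + 1)*(a^2 - 4) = (a - 2)*(a + 1)*(a + 2)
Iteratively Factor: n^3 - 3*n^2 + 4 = (n + 1)*(n^2 - 4*n + 4) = (n - 2)*(n + 1)*(n - 2)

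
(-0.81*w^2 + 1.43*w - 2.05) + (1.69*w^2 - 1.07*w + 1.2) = 0.88*w^2 + 0.36*w - 0.85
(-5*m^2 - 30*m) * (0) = 0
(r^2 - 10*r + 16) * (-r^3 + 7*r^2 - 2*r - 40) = -r^5 + 17*r^4 - 88*r^3 + 92*r^2 + 368*r - 640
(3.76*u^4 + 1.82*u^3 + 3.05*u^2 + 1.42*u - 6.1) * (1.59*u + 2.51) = 5.9784*u^5 + 12.3314*u^4 + 9.4177*u^3 + 9.9133*u^2 - 6.1348*u - 15.311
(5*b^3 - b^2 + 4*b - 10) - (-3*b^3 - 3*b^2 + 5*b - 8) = 8*b^3 + 2*b^2 - b - 2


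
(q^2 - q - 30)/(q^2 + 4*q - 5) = (q - 6)/(q - 1)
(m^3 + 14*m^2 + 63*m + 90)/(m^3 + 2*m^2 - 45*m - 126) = (m + 5)/(m - 7)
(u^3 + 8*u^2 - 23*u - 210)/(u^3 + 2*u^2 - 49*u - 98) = (u^2 + u - 30)/(u^2 - 5*u - 14)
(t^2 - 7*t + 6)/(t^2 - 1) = (t - 6)/(t + 1)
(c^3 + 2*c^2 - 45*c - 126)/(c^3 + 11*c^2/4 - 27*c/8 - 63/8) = 8*(c^2 - c - 42)/(8*c^2 - 2*c - 21)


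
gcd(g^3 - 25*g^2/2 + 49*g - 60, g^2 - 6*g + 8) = g - 4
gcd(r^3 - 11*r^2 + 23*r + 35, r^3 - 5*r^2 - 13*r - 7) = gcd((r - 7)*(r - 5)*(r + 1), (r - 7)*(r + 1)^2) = r^2 - 6*r - 7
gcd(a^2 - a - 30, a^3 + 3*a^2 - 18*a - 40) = a + 5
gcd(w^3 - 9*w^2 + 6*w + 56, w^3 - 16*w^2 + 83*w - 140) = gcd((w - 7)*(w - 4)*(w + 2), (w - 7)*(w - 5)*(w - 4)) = w^2 - 11*w + 28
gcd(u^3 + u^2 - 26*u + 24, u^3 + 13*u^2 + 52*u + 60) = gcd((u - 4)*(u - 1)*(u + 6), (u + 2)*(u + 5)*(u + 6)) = u + 6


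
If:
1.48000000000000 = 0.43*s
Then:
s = 3.44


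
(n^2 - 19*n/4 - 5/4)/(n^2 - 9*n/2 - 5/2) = (4*n + 1)/(2*(2*n + 1))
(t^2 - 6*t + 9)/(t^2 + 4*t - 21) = (t - 3)/(t + 7)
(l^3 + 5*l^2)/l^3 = (l + 5)/l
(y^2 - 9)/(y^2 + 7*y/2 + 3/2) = 2*(y - 3)/(2*y + 1)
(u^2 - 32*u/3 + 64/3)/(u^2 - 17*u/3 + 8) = (u - 8)/(u - 3)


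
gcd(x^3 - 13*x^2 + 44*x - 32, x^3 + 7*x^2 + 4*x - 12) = x - 1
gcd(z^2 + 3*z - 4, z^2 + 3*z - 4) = z^2 + 3*z - 4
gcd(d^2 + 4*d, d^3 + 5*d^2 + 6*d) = d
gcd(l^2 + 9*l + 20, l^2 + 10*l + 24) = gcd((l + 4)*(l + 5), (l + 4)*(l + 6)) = l + 4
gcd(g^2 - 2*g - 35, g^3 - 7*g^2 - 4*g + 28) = g - 7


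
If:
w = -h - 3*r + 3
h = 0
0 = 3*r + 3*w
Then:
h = 0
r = 3/2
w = -3/2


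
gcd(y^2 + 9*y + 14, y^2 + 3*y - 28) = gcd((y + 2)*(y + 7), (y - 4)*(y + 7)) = y + 7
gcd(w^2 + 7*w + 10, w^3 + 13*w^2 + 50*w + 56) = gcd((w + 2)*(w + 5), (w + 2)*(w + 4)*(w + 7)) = w + 2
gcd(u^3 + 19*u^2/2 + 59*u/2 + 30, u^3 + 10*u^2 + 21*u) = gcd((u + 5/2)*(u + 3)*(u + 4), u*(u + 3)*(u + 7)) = u + 3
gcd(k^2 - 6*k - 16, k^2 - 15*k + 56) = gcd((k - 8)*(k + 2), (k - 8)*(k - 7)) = k - 8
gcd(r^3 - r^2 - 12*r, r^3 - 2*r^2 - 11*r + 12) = r^2 - r - 12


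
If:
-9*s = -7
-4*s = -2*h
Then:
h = 14/9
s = 7/9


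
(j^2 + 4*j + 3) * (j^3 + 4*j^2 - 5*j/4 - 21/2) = j^5 + 8*j^4 + 71*j^3/4 - 7*j^2/2 - 183*j/4 - 63/2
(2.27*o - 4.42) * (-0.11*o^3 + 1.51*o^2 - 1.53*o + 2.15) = -0.2497*o^4 + 3.9139*o^3 - 10.1473*o^2 + 11.6431*o - 9.503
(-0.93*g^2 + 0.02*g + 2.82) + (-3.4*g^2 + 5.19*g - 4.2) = -4.33*g^2 + 5.21*g - 1.38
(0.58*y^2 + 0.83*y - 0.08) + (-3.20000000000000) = 0.58*y^2 + 0.83*y - 3.28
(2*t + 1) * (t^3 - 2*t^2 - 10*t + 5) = 2*t^4 - 3*t^3 - 22*t^2 + 5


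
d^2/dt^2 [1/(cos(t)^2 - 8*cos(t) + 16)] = 2*(-4*cos(t) - cos(2*t) + 2)/(cos(t) - 4)^4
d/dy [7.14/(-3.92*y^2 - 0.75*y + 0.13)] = (55.9776*y + 5.355)/(3.92*y^2 + 0.75*y - 0.13)^2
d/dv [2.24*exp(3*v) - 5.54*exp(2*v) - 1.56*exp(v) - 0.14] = (6.72*exp(2*v) - 11.08*exp(v) - 1.56)*exp(v)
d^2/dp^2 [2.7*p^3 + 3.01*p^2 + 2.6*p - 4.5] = 16.2*p + 6.02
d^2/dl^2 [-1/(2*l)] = -1/l^3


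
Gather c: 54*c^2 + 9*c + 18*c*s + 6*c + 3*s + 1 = 54*c^2 + c*(18*s + 15) + 3*s + 1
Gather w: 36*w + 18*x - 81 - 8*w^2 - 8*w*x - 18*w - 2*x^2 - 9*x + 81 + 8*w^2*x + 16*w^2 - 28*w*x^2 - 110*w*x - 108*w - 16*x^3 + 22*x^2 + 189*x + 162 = w^2*(8*x + 8) + w*(-28*x^2 - 118*x - 90) - 16*x^3 + 20*x^2 + 198*x + 162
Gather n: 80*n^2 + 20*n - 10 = 80*n^2 + 20*n - 10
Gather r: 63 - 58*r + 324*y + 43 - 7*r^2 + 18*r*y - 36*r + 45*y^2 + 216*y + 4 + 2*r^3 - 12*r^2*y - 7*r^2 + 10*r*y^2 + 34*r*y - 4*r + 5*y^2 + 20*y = 2*r^3 + r^2*(-12*y - 14) + r*(10*y^2 + 52*y - 98) + 50*y^2 + 560*y + 110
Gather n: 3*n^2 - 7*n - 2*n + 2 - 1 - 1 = 3*n^2 - 9*n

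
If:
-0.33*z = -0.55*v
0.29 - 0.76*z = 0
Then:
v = 0.23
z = 0.38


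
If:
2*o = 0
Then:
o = 0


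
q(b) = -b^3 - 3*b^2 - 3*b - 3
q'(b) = -3*b^2 - 6*b - 3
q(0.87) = -8.54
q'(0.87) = -10.49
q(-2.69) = 2.83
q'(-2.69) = -8.57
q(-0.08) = -2.78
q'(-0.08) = -2.54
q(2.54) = -46.36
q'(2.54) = -37.59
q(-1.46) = -1.90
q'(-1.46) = -0.63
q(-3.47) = 13.07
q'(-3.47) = -18.30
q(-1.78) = -1.53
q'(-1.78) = -1.83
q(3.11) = -71.43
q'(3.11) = -50.68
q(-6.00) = 123.00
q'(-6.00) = -75.00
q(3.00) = -66.00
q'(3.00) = -48.00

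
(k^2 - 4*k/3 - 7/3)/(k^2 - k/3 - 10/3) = (-3*k^2 + 4*k + 7)/(-3*k^2 + k + 10)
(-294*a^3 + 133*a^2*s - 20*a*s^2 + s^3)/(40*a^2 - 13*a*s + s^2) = (-294*a^3 + 133*a^2*s - 20*a*s^2 + s^3)/(40*a^2 - 13*a*s + s^2)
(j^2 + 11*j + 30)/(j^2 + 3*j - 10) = (j + 6)/(j - 2)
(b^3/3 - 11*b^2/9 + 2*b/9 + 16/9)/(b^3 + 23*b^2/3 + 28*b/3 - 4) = (3*b^3 - 11*b^2 + 2*b + 16)/(3*(3*b^3 + 23*b^2 + 28*b - 12))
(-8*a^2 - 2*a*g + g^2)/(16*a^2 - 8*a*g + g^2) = (-2*a - g)/(4*a - g)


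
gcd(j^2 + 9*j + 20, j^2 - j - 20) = j + 4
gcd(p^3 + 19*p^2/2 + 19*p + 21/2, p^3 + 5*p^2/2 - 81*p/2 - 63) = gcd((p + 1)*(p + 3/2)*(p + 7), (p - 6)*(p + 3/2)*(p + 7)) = p^2 + 17*p/2 + 21/2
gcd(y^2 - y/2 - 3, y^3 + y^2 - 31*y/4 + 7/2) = y - 2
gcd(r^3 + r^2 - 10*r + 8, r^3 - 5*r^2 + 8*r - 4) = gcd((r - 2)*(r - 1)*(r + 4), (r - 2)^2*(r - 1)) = r^2 - 3*r + 2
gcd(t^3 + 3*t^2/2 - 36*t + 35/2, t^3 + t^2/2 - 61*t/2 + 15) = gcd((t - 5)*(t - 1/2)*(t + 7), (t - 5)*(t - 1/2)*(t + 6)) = t^2 - 11*t/2 + 5/2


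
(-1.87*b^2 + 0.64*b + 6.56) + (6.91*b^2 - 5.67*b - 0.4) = 5.04*b^2 - 5.03*b + 6.16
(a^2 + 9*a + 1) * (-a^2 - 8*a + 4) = -a^4 - 17*a^3 - 69*a^2 + 28*a + 4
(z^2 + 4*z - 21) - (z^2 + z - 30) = 3*z + 9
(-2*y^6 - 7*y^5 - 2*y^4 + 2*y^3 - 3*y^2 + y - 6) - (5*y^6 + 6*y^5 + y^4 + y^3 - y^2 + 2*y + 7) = -7*y^6 - 13*y^5 - 3*y^4 + y^3 - 2*y^2 - y - 13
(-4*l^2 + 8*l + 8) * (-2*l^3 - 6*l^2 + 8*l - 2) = 8*l^5 + 8*l^4 - 96*l^3 + 24*l^2 + 48*l - 16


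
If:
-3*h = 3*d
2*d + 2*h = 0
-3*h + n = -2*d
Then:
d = -n/5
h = n/5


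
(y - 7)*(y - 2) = y^2 - 9*y + 14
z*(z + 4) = z^2 + 4*z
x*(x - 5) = x^2 - 5*x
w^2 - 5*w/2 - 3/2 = (w - 3)*(w + 1/2)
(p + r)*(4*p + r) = 4*p^2 + 5*p*r + r^2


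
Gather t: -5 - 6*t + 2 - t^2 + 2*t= -t^2 - 4*t - 3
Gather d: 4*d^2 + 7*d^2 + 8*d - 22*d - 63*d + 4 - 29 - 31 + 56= 11*d^2 - 77*d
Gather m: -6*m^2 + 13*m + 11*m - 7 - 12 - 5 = -6*m^2 + 24*m - 24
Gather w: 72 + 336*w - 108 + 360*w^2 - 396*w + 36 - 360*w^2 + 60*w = 0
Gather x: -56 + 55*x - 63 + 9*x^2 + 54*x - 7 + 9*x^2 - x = 18*x^2 + 108*x - 126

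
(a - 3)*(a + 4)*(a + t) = a^3 + a^2*t + a^2 + a*t - 12*a - 12*t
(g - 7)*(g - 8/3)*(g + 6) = g^3 - 11*g^2/3 - 118*g/3 + 112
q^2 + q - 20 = (q - 4)*(q + 5)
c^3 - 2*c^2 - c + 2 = (c - 2)*(c - 1)*(c + 1)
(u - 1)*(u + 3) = u^2 + 2*u - 3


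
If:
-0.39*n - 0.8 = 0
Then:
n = -2.05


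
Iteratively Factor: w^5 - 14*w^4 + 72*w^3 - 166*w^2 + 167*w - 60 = (w - 5)*(w^4 - 9*w^3 + 27*w^2 - 31*w + 12) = (w - 5)*(w - 1)*(w^3 - 8*w^2 + 19*w - 12) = (w - 5)*(w - 1)^2*(w^2 - 7*w + 12) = (w - 5)*(w - 3)*(w - 1)^2*(w - 4)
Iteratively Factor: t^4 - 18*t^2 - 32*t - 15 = (t + 1)*(t^3 - t^2 - 17*t - 15) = (t + 1)*(t + 3)*(t^2 - 4*t - 5) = (t - 5)*(t + 1)*(t + 3)*(t + 1)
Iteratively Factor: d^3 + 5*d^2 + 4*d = (d)*(d^2 + 5*d + 4) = d*(d + 1)*(d + 4)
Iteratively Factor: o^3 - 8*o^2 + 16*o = (o)*(o^2 - 8*o + 16) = o*(o - 4)*(o - 4)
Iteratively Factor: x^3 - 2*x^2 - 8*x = (x)*(x^2 - 2*x - 8) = x*(x - 4)*(x + 2)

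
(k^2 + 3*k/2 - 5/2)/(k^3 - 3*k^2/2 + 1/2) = (2*k + 5)/(2*k^2 - k - 1)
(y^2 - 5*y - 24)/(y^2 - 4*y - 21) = (y - 8)/(y - 7)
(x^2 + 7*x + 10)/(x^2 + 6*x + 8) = (x + 5)/(x + 4)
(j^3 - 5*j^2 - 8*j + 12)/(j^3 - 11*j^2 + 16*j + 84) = (j - 1)/(j - 7)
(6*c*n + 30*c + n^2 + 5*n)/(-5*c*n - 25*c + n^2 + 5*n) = (-6*c - n)/(5*c - n)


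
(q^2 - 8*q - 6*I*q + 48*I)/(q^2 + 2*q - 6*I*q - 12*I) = (q - 8)/(q + 2)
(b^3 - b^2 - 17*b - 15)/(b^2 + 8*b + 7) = (b^2 - 2*b - 15)/(b + 7)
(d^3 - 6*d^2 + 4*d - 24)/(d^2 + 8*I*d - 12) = (d^2 - 2*d*(3 + I) + 12*I)/(d + 6*I)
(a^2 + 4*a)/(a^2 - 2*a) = (a + 4)/(a - 2)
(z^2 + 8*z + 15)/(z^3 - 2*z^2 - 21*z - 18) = (z + 5)/(z^2 - 5*z - 6)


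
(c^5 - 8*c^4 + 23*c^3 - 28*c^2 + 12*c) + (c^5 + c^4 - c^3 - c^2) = 2*c^5 - 7*c^4 + 22*c^3 - 29*c^2 + 12*c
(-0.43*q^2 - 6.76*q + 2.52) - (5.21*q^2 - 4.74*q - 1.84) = -5.64*q^2 - 2.02*q + 4.36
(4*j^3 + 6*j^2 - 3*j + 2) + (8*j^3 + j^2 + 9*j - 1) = 12*j^3 + 7*j^2 + 6*j + 1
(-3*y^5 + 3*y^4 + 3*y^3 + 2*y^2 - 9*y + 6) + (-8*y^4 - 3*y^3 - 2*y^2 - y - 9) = -3*y^5 - 5*y^4 - 10*y - 3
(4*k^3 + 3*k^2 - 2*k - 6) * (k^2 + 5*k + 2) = 4*k^5 + 23*k^4 + 21*k^3 - 10*k^2 - 34*k - 12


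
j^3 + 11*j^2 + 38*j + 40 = (j + 2)*(j + 4)*(j + 5)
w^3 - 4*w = w*(w - 2)*(w + 2)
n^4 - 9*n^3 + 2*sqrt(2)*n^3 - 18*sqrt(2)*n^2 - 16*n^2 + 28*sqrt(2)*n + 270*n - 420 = (n - 7)*(n - 2)*(n - 3*sqrt(2))*(n + 5*sqrt(2))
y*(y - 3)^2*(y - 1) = y^4 - 7*y^3 + 15*y^2 - 9*y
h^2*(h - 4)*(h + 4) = h^4 - 16*h^2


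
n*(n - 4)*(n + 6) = n^3 + 2*n^2 - 24*n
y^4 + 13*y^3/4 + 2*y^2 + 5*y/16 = y*(y + 1/4)*(y + 1/2)*(y + 5/2)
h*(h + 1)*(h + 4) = h^3 + 5*h^2 + 4*h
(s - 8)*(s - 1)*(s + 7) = s^3 - 2*s^2 - 55*s + 56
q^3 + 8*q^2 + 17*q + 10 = (q + 1)*(q + 2)*(q + 5)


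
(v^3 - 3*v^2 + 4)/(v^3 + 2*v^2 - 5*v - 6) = (v - 2)/(v + 3)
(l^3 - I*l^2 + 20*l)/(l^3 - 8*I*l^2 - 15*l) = (l + 4*I)/(l - 3*I)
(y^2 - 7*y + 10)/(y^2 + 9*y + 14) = (y^2 - 7*y + 10)/(y^2 + 9*y + 14)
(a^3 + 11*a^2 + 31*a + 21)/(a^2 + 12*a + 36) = (a^3 + 11*a^2 + 31*a + 21)/(a^2 + 12*a + 36)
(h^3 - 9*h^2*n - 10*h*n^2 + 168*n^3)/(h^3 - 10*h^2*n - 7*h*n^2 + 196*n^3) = (h - 6*n)/(h - 7*n)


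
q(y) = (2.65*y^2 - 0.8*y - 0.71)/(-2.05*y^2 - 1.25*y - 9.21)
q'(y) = (4.1*y + 1.25)*(2.65*y^2 - 0.8*y - 0.71)/(-2.05*y^2 - 1.25*y - 9.21)^2 + (5.3*y - 0.8)/(-2.05*y^2 - 1.25*y - 9.21)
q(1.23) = -0.17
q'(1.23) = -0.34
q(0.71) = -0.01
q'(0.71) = -0.26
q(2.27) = -0.49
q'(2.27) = -0.27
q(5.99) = -0.99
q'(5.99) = -0.06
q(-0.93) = -0.24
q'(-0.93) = 0.52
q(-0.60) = -0.08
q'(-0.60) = 0.42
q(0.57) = 0.03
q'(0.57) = -0.22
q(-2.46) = -0.93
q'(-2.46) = 0.30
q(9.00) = -1.11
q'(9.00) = -0.02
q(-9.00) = -1.35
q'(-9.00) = 0.00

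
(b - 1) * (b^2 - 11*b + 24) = b^3 - 12*b^2 + 35*b - 24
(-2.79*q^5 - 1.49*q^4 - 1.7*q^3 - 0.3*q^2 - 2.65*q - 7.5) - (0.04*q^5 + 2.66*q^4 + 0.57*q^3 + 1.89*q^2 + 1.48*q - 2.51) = -2.83*q^5 - 4.15*q^4 - 2.27*q^3 - 2.19*q^2 - 4.13*q - 4.99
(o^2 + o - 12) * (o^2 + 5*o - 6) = o^4 + 6*o^3 - 13*o^2 - 66*o + 72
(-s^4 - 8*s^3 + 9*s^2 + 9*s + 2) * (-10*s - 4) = 10*s^5 + 84*s^4 - 58*s^3 - 126*s^2 - 56*s - 8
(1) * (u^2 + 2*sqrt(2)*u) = u^2 + 2*sqrt(2)*u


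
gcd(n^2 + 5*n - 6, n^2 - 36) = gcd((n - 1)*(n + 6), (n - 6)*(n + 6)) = n + 6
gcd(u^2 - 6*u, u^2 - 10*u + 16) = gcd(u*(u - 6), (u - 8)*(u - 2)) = 1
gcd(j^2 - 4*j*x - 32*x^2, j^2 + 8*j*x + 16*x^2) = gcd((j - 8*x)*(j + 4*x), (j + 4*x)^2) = j + 4*x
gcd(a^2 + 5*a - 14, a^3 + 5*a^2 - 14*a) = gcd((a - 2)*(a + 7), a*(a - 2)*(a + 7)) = a^2 + 5*a - 14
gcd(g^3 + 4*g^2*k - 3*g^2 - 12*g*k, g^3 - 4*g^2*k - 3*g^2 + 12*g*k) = g^2 - 3*g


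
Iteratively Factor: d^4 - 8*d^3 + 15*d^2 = (d - 3)*(d^3 - 5*d^2) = d*(d - 3)*(d^2 - 5*d) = d*(d - 5)*(d - 3)*(d)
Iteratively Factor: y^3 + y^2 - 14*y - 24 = (y - 4)*(y^2 + 5*y + 6) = (y - 4)*(y + 3)*(y + 2)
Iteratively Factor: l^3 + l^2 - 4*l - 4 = (l + 1)*(l^2 - 4) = (l + 1)*(l + 2)*(l - 2)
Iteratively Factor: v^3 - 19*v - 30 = (v + 3)*(v^2 - 3*v - 10) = (v - 5)*(v + 3)*(v + 2)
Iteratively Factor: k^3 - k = (k + 1)*(k^2 - k) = k*(k + 1)*(k - 1)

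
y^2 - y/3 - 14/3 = (y - 7/3)*(y + 2)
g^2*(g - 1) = g^3 - g^2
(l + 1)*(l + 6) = l^2 + 7*l + 6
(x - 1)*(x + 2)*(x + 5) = x^3 + 6*x^2 + 3*x - 10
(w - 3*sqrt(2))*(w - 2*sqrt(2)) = w^2 - 5*sqrt(2)*w + 12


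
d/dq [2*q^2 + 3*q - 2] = 4*q + 3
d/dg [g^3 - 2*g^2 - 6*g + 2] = 3*g^2 - 4*g - 6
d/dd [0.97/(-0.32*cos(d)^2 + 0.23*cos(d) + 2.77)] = (0.2231 - 0.6208*cos(d))*sin(d)/(-0.32*cos(d)^2 + 0.23*cos(d) + 2.77)^2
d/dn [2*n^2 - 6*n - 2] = 4*n - 6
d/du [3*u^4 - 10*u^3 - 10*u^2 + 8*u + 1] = 12*u^3 - 30*u^2 - 20*u + 8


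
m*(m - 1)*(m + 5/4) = m^3 + m^2/4 - 5*m/4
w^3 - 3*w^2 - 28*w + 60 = (w - 6)*(w - 2)*(w + 5)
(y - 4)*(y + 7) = y^2 + 3*y - 28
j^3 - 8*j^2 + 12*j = j*(j - 6)*(j - 2)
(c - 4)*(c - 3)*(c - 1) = c^3 - 8*c^2 + 19*c - 12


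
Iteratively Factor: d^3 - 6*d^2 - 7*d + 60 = (d + 3)*(d^2 - 9*d + 20) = (d - 4)*(d + 3)*(d - 5)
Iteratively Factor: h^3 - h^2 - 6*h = (h)*(h^2 - h - 6) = h*(h - 3)*(h + 2)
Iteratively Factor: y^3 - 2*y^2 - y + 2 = (y + 1)*(y^2 - 3*y + 2) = (y - 2)*(y + 1)*(y - 1)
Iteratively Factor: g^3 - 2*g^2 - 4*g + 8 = (g + 2)*(g^2 - 4*g + 4) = (g - 2)*(g + 2)*(g - 2)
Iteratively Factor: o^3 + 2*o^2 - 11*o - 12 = (o + 1)*(o^2 + o - 12) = (o + 1)*(o + 4)*(o - 3)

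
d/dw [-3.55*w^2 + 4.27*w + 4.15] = 4.27 - 7.1*w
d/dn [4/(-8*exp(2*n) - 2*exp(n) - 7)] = (64*exp(n) + 8)*exp(n)/(8*exp(2*n) + 2*exp(n) + 7)^2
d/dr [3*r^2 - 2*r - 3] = 6*r - 2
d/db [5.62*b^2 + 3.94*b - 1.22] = 11.24*b + 3.94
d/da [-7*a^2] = -14*a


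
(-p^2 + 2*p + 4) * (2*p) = -2*p^3 + 4*p^2 + 8*p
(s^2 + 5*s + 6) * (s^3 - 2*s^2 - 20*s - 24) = s^5 + 3*s^4 - 24*s^3 - 136*s^2 - 240*s - 144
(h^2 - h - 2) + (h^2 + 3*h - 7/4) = 2*h^2 + 2*h - 15/4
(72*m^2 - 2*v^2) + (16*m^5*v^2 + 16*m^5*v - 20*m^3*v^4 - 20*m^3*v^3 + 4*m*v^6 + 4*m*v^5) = 16*m^5*v^2 + 16*m^5*v - 20*m^3*v^4 - 20*m^3*v^3 + 72*m^2 + 4*m*v^6 + 4*m*v^5 - 2*v^2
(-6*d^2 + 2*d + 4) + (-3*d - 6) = -6*d^2 - d - 2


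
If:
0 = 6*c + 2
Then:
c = -1/3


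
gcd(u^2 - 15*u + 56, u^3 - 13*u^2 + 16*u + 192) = u - 8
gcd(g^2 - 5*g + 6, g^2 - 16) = 1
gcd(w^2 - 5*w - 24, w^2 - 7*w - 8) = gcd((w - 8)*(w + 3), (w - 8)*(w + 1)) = w - 8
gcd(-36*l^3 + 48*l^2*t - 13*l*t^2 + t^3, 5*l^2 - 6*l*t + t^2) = -l + t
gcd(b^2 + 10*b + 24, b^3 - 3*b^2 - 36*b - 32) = b + 4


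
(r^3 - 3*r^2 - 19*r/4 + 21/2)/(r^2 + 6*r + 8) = (r^2 - 5*r + 21/4)/(r + 4)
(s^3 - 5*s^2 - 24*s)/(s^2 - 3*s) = (s^2 - 5*s - 24)/(s - 3)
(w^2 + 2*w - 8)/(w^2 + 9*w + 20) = (w - 2)/(w + 5)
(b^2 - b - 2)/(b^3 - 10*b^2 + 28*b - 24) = (b + 1)/(b^2 - 8*b + 12)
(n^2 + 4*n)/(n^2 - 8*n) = (n + 4)/(n - 8)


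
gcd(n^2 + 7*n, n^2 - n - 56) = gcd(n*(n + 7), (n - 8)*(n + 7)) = n + 7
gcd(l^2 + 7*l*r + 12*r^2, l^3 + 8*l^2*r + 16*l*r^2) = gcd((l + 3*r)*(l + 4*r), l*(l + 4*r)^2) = l + 4*r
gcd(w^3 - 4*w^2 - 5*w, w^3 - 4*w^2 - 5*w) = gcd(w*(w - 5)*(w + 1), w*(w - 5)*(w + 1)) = w^3 - 4*w^2 - 5*w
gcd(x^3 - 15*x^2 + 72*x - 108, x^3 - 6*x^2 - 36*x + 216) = x^2 - 12*x + 36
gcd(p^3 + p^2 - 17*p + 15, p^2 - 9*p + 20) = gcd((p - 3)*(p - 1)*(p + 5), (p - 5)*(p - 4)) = 1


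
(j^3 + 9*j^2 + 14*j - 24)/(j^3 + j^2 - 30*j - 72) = (j^2 + 5*j - 6)/(j^2 - 3*j - 18)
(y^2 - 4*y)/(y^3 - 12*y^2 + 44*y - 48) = y/(y^2 - 8*y + 12)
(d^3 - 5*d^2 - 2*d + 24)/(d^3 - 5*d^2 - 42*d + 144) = (d^2 - 2*d - 8)/(d^2 - 2*d - 48)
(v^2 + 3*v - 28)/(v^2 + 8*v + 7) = (v - 4)/(v + 1)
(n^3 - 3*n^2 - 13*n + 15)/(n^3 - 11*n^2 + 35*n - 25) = (n + 3)/(n - 5)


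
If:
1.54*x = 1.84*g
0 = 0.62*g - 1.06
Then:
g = 1.71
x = 2.04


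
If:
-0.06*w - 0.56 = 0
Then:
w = -9.33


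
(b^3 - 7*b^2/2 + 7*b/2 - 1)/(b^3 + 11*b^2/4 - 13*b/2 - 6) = 2*(2*b^2 - 3*b + 1)/(4*b^2 + 19*b + 12)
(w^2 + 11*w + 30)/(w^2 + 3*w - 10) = (w + 6)/(w - 2)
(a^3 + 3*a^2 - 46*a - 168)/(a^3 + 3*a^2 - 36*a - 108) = (a^2 - 3*a - 28)/(a^2 - 3*a - 18)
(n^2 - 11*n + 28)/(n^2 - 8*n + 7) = (n - 4)/(n - 1)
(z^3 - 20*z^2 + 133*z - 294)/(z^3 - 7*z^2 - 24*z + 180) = (z^2 - 14*z + 49)/(z^2 - z - 30)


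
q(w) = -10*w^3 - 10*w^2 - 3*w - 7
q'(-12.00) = -4083.00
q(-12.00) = 15869.00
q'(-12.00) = -4083.00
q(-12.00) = 15869.00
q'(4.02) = -568.21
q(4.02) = -830.31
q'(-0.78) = -5.65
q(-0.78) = -6.00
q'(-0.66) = -2.87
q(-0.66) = -6.50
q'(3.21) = -376.32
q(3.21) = -450.43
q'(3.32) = -400.07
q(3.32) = -493.13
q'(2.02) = -165.81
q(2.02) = -136.29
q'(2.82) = -297.97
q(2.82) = -319.24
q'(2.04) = -168.65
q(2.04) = -139.63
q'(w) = -30*w^2 - 20*w - 3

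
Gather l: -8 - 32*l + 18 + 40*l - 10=8*l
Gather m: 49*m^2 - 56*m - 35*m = 49*m^2 - 91*m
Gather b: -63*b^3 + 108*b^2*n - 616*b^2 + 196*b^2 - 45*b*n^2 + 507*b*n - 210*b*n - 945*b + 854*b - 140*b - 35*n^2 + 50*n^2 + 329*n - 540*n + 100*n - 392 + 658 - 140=-63*b^3 + b^2*(108*n - 420) + b*(-45*n^2 + 297*n - 231) + 15*n^2 - 111*n + 126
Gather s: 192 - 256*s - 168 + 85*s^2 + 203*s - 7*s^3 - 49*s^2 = -7*s^3 + 36*s^2 - 53*s + 24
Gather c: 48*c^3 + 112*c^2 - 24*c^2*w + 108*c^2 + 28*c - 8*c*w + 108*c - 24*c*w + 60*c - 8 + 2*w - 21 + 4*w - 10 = 48*c^3 + c^2*(220 - 24*w) + c*(196 - 32*w) + 6*w - 39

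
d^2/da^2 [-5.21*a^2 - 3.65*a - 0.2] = -10.4200000000000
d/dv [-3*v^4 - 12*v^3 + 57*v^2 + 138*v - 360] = -12*v^3 - 36*v^2 + 114*v + 138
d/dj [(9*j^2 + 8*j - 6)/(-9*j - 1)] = (-81*j^2 - 18*j - 62)/(81*j^2 + 18*j + 1)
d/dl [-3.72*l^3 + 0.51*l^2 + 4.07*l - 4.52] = -11.16*l^2 + 1.02*l + 4.07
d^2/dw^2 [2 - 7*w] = 0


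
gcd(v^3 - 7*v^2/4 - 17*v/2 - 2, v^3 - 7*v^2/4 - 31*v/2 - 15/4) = v + 1/4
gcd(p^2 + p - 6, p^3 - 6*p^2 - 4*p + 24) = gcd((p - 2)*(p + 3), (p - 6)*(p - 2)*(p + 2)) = p - 2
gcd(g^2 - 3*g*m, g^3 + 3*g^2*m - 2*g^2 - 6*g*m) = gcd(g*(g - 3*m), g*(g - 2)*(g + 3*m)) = g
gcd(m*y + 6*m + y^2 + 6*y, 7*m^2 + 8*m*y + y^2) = m + y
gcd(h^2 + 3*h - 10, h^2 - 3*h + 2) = h - 2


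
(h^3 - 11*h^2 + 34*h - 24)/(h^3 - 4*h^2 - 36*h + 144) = (h - 1)/(h + 6)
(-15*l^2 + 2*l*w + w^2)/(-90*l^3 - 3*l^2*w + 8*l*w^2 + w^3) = 1/(6*l + w)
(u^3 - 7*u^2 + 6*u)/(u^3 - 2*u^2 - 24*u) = (u - 1)/(u + 4)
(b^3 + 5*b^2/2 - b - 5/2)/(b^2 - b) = b + 7/2 + 5/(2*b)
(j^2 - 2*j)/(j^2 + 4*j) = (j - 2)/(j + 4)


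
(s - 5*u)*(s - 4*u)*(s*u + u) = s^3*u - 9*s^2*u^2 + s^2*u + 20*s*u^3 - 9*s*u^2 + 20*u^3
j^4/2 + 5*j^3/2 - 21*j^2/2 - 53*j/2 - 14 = (j/2 + 1/2)*(j - 4)*(j + 1)*(j + 7)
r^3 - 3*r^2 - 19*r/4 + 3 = (r - 4)*(r - 1/2)*(r + 3/2)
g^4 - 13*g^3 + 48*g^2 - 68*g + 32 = (g - 8)*(g - 2)^2*(g - 1)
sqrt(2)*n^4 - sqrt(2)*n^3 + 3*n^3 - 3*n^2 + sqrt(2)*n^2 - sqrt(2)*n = n*(n - 1)*(n + sqrt(2))*(sqrt(2)*n + 1)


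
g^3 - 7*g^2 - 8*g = g*(g - 8)*(g + 1)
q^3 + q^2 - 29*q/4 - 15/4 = (q - 5/2)*(q + 1/2)*(q + 3)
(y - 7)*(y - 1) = y^2 - 8*y + 7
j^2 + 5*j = j*(j + 5)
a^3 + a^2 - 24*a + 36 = (a - 3)*(a - 2)*(a + 6)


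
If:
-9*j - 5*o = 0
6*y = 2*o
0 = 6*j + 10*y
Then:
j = -5*y/3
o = 3*y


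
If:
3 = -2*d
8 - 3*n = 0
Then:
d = -3/2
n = 8/3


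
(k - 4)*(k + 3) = k^2 - k - 12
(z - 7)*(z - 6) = z^2 - 13*z + 42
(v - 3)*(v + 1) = v^2 - 2*v - 3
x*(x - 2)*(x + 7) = x^3 + 5*x^2 - 14*x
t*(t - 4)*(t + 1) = t^3 - 3*t^2 - 4*t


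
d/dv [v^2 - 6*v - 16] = 2*v - 6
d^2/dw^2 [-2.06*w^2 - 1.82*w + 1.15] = -4.12000000000000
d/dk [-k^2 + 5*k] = 5 - 2*k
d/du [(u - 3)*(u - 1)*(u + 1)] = 3*u^2 - 6*u - 1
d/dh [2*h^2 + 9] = 4*h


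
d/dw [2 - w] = -1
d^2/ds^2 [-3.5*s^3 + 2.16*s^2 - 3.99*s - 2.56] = 4.32 - 21.0*s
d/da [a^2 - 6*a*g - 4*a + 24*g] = 2*a - 6*g - 4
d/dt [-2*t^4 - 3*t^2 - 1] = -8*t^3 - 6*t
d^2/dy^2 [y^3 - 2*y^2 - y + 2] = 6*y - 4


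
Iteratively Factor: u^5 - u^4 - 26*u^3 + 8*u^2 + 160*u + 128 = (u - 4)*(u^4 + 3*u^3 - 14*u^2 - 48*u - 32) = (u - 4)*(u + 1)*(u^3 + 2*u^2 - 16*u - 32) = (u - 4)*(u + 1)*(u + 2)*(u^2 - 16) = (u - 4)*(u + 1)*(u + 2)*(u + 4)*(u - 4)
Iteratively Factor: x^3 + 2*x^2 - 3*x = (x - 1)*(x^2 + 3*x) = (x - 1)*(x + 3)*(x)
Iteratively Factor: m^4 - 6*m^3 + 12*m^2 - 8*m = (m)*(m^3 - 6*m^2 + 12*m - 8) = m*(m - 2)*(m^2 - 4*m + 4) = m*(m - 2)^2*(m - 2)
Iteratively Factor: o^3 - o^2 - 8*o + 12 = (o + 3)*(o^2 - 4*o + 4) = (o - 2)*(o + 3)*(o - 2)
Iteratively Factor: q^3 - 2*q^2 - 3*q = (q + 1)*(q^2 - 3*q) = (q - 3)*(q + 1)*(q)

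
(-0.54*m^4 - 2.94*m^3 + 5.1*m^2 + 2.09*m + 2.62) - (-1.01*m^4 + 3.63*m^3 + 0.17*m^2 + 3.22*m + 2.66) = 0.47*m^4 - 6.57*m^3 + 4.93*m^2 - 1.13*m - 0.04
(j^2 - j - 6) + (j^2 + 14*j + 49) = 2*j^2 + 13*j + 43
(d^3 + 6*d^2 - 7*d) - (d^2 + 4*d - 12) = d^3 + 5*d^2 - 11*d + 12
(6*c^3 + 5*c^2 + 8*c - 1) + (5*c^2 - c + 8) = 6*c^3 + 10*c^2 + 7*c + 7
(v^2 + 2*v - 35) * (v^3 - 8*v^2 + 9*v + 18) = v^5 - 6*v^4 - 42*v^3 + 316*v^2 - 279*v - 630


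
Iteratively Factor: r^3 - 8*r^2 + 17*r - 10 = (r - 1)*(r^2 - 7*r + 10) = (r - 5)*(r - 1)*(r - 2)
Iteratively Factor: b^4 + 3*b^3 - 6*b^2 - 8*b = (b)*(b^3 + 3*b^2 - 6*b - 8) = b*(b + 4)*(b^2 - b - 2) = b*(b + 1)*(b + 4)*(b - 2)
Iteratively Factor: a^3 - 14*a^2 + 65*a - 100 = (a - 4)*(a^2 - 10*a + 25) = (a - 5)*(a - 4)*(a - 5)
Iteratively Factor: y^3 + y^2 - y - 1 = (y + 1)*(y^2 - 1) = (y - 1)*(y + 1)*(y + 1)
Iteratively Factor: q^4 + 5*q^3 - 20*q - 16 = (q + 2)*(q^3 + 3*q^2 - 6*q - 8) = (q - 2)*(q + 2)*(q^2 + 5*q + 4) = (q - 2)*(q + 1)*(q + 2)*(q + 4)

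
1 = 1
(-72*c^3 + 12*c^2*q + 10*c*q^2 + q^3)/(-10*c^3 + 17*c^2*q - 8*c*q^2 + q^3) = (36*c^2 + 12*c*q + q^2)/(5*c^2 - 6*c*q + q^2)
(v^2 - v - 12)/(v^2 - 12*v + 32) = (v + 3)/(v - 8)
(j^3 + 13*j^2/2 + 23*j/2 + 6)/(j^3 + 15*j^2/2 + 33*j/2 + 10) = (2*j + 3)/(2*j + 5)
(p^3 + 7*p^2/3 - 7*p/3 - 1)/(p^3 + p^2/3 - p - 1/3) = (p + 3)/(p + 1)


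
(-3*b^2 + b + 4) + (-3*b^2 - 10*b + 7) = -6*b^2 - 9*b + 11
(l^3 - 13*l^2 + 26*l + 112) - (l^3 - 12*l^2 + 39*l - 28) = -l^2 - 13*l + 140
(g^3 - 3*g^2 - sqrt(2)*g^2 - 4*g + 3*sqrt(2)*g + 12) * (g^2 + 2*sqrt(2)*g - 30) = g^5 - 3*g^4 + sqrt(2)*g^4 - 38*g^3 - 3*sqrt(2)*g^3 + 22*sqrt(2)*g^2 + 114*g^2 - 66*sqrt(2)*g + 120*g - 360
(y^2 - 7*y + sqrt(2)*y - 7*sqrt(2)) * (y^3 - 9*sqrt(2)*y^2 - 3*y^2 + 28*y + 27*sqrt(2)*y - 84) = y^5 - 8*sqrt(2)*y^4 - 10*y^4 + 31*y^3 + 80*sqrt(2)*y^3 - 140*sqrt(2)*y^2 - 100*y^2 - 280*sqrt(2)*y + 210*y + 588*sqrt(2)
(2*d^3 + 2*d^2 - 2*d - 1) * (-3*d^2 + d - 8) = -6*d^5 - 4*d^4 - 8*d^3 - 15*d^2 + 15*d + 8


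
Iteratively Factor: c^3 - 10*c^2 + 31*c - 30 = (c - 5)*(c^2 - 5*c + 6) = (c - 5)*(c - 3)*(c - 2)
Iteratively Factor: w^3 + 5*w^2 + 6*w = (w)*(w^2 + 5*w + 6) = w*(w + 3)*(w + 2)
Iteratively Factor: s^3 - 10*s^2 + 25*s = (s - 5)*(s^2 - 5*s) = (s - 5)^2*(s)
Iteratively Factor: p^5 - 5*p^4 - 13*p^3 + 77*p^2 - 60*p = (p - 3)*(p^4 - 2*p^3 - 19*p^2 + 20*p) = (p - 3)*(p - 1)*(p^3 - p^2 - 20*p) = (p - 5)*(p - 3)*(p - 1)*(p^2 + 4*p) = p*(p - 5)*(p - 3)*(p - 1)*(p + 4)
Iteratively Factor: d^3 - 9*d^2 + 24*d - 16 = (d - 4)*(d^2 - 5*d + 4) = (d - 4)*(d - 1)*(d - 4)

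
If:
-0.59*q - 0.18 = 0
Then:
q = -0.31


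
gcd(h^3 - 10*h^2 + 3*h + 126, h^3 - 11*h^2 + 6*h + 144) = h^2 - 3*h - 18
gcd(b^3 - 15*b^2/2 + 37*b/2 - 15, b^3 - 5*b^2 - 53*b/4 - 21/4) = 1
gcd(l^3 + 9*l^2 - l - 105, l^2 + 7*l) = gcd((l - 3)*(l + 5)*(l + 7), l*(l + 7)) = l + 7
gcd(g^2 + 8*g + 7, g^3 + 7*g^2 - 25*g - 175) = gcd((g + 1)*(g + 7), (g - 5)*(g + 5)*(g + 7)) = g + 7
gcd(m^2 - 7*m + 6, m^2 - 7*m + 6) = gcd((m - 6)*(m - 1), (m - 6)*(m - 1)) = m^2 - 7*m + 6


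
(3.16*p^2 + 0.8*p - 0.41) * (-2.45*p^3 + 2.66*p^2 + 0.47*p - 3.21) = -7.742*p^5 + 6.4456*p^4 + 4.6177*p^3 - 10.8582*p^2 - 2.7607*p + 1.3161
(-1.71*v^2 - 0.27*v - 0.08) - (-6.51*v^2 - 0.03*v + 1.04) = 4.8*v^2 - 0.24*v - 1.12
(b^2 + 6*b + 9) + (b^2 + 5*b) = 2*b^2 + 11*b + 9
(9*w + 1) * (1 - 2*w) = -18*w^2 + 7*w + 1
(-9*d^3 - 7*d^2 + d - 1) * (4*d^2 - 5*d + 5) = -36*d^5 + 17*d^4 - 6*d^3 - 44*d^2 + 10*d - 5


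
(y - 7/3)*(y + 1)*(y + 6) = y^3 + 14*y^2/3 - 31*y/3 - 14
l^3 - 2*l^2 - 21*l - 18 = (l - 6)*(l + 1)*(l + 3)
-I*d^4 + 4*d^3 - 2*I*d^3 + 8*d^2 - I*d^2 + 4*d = d*(d + 1)*(d + 4*I)*(-I*d - I)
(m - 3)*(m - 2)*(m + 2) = m^3 - 3*m^2 - 4*m + 12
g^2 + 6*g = g*(g + 6)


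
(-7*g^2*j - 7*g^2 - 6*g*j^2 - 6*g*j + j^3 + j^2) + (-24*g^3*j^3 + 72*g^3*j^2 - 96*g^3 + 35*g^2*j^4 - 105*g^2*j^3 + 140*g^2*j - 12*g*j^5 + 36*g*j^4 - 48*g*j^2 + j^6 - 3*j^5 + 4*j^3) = -24*g^3*j^3 + 72*g^3*j^2 - 96*g^3 + 35*g^2*j^4 - 105*g^2*j^3 + 133*g^2*j - 7*g^2 - 12*g*j^5 + 36*g*j^4 - 54*g*j^2 - 6*g*j + j^6 - 3*j^5 + 5*j^3 + j^2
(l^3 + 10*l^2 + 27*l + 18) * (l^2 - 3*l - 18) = l^5 + 7*l^4 - 21*l^3 - 243*l^2 - 540*l - 324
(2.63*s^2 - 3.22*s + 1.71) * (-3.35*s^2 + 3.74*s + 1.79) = -8.8105*s^4 + 20.6232*s^3 - 13.0636*s^2 + 0.6316*s + 3.0609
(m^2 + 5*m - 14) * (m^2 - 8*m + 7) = m^4 - 3*m^3 - 47*m^2 + 147*m - 98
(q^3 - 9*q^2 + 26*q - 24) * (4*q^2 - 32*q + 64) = 4*q^5 - 68*q^4 + 456*q^3 - 1504*q^2 + 2432*q - 1536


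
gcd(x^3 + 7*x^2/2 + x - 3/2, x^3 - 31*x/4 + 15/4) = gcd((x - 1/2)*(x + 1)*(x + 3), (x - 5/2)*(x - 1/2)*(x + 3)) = x^2 + 5*x/2 - 3/2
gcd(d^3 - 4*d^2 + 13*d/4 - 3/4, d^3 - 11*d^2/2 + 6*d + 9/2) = d - 3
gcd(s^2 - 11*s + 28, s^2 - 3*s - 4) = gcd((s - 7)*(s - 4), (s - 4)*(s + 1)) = s - 4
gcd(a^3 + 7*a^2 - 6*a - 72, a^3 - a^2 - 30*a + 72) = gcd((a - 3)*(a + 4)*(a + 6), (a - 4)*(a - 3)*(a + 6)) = a^2 + 3*a - 18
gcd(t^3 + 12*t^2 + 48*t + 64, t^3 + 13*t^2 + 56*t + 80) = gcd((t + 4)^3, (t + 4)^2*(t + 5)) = t^2 + 8*t + 16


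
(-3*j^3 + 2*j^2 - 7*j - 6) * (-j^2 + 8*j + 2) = 3*j^5 - 26*j^4 + 17*j^3 - 46*j^2 - 62*j - 12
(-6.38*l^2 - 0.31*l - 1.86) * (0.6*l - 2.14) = -3.828*l^3 + 13.4672*l^2 - 0.4526*l + 3.9804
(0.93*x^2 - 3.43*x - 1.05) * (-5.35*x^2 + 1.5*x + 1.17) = -4.9755*x^4 + 19.7455*x^3 + 1.5606*x^2 - 5.5881*x - 1.2285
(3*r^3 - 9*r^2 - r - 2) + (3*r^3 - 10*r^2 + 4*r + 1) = 6*r^3 - 19*r^2 + 3*r - 1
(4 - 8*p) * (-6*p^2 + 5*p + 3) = 48*p^3 - 64*p^2 - 4*p + 12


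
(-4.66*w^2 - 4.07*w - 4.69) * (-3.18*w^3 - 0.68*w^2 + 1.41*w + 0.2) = 14.8188*w^5 + 16.1114*w^4 + 11.1112*w^3 - 3.4815*w^2 - 7.4269*w - 0.938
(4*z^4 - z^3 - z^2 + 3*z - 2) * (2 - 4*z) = -16*z^5 + 12*z^4 + 2*z^3 - 14*z^2 + 14*z - 4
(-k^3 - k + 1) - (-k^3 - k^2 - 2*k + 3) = k^2 + k - 2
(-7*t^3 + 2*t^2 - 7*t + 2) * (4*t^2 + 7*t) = -28*t^5 - 41*t^4 - 14*t^3 - 41*t^2 + 14*t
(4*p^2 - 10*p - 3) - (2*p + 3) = 4*p^2 - 12*p - 6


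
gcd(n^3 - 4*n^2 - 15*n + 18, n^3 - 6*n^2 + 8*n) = 1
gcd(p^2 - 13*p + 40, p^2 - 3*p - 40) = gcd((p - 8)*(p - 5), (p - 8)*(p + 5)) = p - 8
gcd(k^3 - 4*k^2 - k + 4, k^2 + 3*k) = 1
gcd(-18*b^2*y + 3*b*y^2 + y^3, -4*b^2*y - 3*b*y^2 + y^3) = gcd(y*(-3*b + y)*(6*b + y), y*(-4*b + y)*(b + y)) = y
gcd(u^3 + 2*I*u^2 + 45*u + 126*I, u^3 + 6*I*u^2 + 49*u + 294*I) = u^2 - I*u + 42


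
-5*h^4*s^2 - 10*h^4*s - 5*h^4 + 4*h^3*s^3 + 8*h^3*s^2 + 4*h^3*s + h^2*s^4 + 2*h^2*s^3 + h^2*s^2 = (-h + s)*(5*h + s)*(h*s + h)^2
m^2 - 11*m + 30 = (m - 6)*(m - 5)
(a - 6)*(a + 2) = a^2 - 4*a - 12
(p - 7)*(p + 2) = p^2 - 5*p - 14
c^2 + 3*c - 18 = (c - 3)*(c + 6)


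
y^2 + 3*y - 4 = (y - 1)*(y + 4)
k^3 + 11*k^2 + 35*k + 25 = (k + 1)*(k + 5)^2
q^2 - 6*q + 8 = (q - 4)*(q - 2)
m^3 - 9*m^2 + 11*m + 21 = (m - 7)*(m - 3)*(m + 1)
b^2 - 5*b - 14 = (b - 7)*(b + 2)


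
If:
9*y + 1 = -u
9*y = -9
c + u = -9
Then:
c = -17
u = 8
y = -1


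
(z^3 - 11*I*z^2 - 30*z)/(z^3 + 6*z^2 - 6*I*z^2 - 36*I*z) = (z - 5*I)/(z + 6)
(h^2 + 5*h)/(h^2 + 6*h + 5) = h/(h + 1)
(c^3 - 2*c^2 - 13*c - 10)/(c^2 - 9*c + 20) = (c^2 + 3*c + 2)/(c - 4)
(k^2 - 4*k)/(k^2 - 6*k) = (k - 4)/(k - 6)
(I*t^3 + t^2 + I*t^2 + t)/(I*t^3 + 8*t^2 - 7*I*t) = (t + 1)/(t - 7*I)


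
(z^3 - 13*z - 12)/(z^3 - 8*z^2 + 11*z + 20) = (z + 3)/(z - 5)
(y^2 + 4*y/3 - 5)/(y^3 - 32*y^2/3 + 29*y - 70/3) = (y + 3)/(y^2 - 9*y + 14)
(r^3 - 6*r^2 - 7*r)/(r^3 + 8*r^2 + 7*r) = (r - 7)/(r + 7)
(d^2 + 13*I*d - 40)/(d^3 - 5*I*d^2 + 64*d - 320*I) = (d + 5*I)/(d^2 - 13*I*d - 40)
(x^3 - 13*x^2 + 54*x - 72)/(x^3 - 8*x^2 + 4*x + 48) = (x - 3)/(x + 2)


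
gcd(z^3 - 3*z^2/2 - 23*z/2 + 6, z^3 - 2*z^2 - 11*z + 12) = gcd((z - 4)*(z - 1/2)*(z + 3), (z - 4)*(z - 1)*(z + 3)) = z^2 - z - 12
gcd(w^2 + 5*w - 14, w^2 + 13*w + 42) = w + 7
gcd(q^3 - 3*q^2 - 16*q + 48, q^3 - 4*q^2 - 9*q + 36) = q^2 - 7*q + 12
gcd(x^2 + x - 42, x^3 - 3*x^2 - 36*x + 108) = x - 6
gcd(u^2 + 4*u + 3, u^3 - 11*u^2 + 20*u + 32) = u + 1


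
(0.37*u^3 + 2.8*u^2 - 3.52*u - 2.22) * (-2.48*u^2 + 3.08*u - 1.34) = -0.9176*u^5 - 5.8044*u^4 + 16.8578*u^3 - 9.088*u^2 - 2.1208*u + 2.9748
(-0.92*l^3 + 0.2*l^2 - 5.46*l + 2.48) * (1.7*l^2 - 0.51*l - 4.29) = -1.564*l^5 + 0.8092*l^4 - 5.4372*l^3 + 6.1426*l^2 + 22.1586*l - 10.6392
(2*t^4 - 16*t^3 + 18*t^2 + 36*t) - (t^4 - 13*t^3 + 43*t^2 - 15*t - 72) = t^4 - 3*t^3 - 25*t^2 + 51*t + 72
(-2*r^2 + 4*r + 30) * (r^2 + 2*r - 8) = -2*r^4 + 54*r^2 + 28*r - 240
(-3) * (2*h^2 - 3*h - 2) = -6*h^2 + 9*h + 6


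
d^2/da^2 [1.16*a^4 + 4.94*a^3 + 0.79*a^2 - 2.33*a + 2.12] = 13.92*a^2 + 29.64*a + 1.58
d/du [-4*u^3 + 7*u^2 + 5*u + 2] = -12*u^2 + 14*u + 5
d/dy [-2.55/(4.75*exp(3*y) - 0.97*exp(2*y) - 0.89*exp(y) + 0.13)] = (36.3375*exp(2*y) - 4.947*exp(y) - 2.2695)*exp(y)/(4.75*exp(3*y) - 0.97*exp(2*y) - 0.89*exp(y) + 0.13)^2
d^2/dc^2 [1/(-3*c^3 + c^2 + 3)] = 2*(c^2*(9*c - 2)^2 + (9*c - 1)*(-3*c^3 + c^2 + 3))/(-3*c^3 + c^2 + 3)^3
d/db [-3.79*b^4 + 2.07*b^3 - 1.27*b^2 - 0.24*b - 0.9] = -15.16*b^3 + 6.21*b^2 - 2.54*b - 0.24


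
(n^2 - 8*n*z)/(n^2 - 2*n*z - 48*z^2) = n/(n + 6*z)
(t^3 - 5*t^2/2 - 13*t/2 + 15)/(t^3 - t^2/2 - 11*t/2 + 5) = (t - 3)/(t - 1)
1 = 1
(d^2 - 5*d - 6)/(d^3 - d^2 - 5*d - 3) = (d - 6)/(d^2 - 2*d - 3)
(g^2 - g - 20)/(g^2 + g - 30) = (g + 4)/(g + 6)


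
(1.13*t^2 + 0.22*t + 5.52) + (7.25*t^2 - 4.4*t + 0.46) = 8.38*t^2 - 4.18*t + 5.98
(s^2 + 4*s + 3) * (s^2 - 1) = s^4 + 4*s^3 + 2*s^2 - 4*s - 3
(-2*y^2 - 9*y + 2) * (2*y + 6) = -4*y^3 - 30*y^2 - 50*y + 12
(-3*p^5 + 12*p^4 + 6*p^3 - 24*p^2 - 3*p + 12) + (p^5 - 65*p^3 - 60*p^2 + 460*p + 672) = -2*p^5 + 12*p^4 - 59*p^3 - 84*p^2 + 457*p + 684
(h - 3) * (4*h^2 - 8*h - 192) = 4*h^3 - 20*h^2 - 168*h + 576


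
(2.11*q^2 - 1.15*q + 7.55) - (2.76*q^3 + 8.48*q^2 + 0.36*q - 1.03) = -2.76*q^3 - 6.37*q^2 - 1.51*q + 8.58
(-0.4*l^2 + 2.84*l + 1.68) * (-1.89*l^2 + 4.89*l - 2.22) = 0.756*l^4 - 7.3236*l^3 + 11.6004*l^2 + 1.9104*l - 3.7296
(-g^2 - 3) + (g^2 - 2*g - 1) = -2*g - 4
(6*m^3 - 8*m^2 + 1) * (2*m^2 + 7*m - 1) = 12*m^5 + 26*m^4 - 62*m^3 + 10*m^2 + 7*m - 1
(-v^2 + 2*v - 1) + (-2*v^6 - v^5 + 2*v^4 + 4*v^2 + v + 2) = -2*v^6 - v^5 + 2*v^4 + 3*v^2 + 3*v + 1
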